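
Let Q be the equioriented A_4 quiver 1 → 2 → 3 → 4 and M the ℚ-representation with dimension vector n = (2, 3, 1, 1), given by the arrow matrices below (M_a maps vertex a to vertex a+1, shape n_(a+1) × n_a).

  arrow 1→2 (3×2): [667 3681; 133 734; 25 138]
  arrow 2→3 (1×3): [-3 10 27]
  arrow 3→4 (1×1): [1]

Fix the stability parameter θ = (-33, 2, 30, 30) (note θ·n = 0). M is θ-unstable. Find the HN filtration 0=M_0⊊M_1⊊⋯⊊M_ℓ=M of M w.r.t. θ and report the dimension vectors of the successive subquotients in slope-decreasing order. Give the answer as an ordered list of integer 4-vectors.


Via rank(M_{q-1}∘⋯∘M_p): M ≅ I[1,2], I[1,4], I[2,2].
μ_θ-semistable layers: μ^(1)=30; μ^(2)=2; μ^(3)=-33

((0, 0, 1, 1); (0, 3, 0, 0); (2, 0, 0, 0))


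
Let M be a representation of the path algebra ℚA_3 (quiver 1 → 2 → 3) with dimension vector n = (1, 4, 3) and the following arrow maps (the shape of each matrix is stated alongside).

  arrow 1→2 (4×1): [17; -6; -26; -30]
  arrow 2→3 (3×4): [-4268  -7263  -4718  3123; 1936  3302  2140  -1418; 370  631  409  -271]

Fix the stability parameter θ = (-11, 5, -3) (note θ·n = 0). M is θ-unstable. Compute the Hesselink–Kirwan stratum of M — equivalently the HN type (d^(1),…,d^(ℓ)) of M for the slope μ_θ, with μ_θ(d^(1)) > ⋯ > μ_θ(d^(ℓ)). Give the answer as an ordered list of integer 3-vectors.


Via rank(M_{q-1}∘⋯∘M_p): M ≅ I[1,2], I[2,3]^3.
μ_θ-semistable layers: μ^(1)=5; μ^(2)=1; μ^(3)=-11

((0, 1, 0); (0, 3, 3); (1, 0, 0))


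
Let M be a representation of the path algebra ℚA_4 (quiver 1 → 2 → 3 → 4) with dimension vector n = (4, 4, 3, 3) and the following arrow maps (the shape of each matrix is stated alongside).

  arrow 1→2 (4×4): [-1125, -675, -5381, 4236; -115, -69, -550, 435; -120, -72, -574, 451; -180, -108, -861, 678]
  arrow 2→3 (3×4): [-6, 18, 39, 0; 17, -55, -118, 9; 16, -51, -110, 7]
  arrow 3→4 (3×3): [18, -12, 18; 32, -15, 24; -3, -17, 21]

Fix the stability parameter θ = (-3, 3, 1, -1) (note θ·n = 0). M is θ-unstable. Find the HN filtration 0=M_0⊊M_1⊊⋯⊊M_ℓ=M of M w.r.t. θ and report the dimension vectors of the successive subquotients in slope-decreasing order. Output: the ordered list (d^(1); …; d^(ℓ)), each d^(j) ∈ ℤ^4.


Barcode: M ≅ I[1,1], I[1,2], I[1,4]^2, I[2,3], I[4,4]. HN layers by μ_θ (5 steps, strictly decreasing):
  μ^(1)=3; μ^(2)=2; μ^(3)=1; μ^(4)=-1; μ^(5)=-3

((0, 1, 0, 0); (0, 1, 1, 0); (0, 2, 2, 2); (0, 0, 0, 1); (4, 0, 0, 0))


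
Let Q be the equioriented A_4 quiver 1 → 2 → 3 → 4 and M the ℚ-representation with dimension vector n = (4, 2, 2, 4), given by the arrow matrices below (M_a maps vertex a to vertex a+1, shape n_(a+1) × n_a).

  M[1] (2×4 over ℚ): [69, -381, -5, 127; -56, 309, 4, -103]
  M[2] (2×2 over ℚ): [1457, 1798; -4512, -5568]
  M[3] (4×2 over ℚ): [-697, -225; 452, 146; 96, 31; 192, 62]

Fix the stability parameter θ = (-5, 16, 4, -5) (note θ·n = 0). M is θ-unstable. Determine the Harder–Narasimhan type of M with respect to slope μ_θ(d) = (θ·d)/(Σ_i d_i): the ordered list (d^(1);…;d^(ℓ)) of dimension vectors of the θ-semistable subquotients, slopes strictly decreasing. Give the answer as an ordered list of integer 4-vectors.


Barcode: M ≅ I[1,1]^2, I[1,2], I[1,4], I[3,4], I[4,4]^2. HN layers by μ_θ (4 steps, strictly decreasing):
  μ^(1)=16; μ^(2)=5; μ^(3)=-1/2; μ^(4)=-5

((0, 1, 0, 0); (0, 1, 1, 1); (0, 0, 1, 1); (4, 0, 0, 2))


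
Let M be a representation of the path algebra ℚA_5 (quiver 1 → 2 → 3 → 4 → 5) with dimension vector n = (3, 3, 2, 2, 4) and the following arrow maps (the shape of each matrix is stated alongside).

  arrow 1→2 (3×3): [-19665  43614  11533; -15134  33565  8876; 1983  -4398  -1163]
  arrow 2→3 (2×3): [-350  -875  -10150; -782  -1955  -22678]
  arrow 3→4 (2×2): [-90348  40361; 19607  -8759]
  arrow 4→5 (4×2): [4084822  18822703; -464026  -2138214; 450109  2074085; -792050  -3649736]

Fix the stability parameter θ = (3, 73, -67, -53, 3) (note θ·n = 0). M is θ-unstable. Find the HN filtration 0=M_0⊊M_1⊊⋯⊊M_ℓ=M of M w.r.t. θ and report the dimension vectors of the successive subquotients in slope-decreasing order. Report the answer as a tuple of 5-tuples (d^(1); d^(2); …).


Via rank(M_{q-1}∘⋯∘M_p): M ≅ I[1,1], I[1,2], I[1,5], I[2,2], I[3,5], I[5,5]^2.
μ_θ-semistable layers: μ^(1)=73; μ^(2)=3; μ^(3)=-11; μ^(4)=-53; μ^(5)=-67

((0, 2, 0, 0, 0); (2, 0, 0, 0, 4); (1, 1, 1, 1, 0); (0, 0, 0, 1, 0); (0, 0, 1, 0, 0))


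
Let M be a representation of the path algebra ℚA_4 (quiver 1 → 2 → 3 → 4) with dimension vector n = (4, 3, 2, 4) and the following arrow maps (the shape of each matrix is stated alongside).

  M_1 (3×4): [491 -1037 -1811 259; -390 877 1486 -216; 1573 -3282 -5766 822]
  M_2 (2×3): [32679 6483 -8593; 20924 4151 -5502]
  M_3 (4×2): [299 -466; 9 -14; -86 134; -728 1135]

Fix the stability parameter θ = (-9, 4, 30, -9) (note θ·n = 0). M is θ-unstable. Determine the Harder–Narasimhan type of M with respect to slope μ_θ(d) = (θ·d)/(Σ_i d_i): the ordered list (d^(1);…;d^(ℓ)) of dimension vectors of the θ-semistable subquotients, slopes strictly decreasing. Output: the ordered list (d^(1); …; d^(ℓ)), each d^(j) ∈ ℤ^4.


Interval decomposition of M: I[1,1], I[1,2], I[1,4]^2, I[4,4]^2.
HN type (ℓ=3): μ^(1)=21/2; μ^(2)=4; μ^(3)=-9

((0, 0, 2, 2); (0, 3, 0, 0); (4, 0, 0, 2))


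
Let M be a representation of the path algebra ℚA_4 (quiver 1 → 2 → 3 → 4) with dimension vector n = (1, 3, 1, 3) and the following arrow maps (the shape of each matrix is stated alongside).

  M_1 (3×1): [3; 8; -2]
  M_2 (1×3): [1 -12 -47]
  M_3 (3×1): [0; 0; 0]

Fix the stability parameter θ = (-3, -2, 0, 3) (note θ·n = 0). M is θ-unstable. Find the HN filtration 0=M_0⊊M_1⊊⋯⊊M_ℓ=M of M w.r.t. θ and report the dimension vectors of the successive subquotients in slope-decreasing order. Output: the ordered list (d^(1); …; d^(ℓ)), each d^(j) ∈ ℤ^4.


Barcode: M ≅ I[1,3], I[2,2]^2, I[4,4]^3. HN layers by μ_θ (4 steps, strictly decreasing):
  μ^(1)=3; μ^(2)=0; μ^(3)=-2; μ^(4)=-3

((0, 0, 0, 3); (0, 0, 1, 0); (0, 3, 0, 0); (1, 0, 0, 0))


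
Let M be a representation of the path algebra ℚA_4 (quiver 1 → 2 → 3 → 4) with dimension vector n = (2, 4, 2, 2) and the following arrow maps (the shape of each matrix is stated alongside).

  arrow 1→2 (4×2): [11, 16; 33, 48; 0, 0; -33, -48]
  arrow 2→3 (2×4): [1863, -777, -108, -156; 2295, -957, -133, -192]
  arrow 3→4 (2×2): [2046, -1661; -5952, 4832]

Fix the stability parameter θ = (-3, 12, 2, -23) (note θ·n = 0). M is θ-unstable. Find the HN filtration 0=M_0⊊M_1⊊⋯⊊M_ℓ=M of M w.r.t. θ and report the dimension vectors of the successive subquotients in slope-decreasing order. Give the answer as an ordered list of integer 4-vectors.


Barcode: M ≅ I[1,1], I[1,2], I[2,2], I[2,3], I[2,4], I[4,4]. HN layers by μ_θ (4 steps, strictly decreasing):
  μ^(1)=12; μ^(2)=7; μ^(3)=-3; μ^(4)=-23

((0, 2, 0, 0); (0, 1, 1, 0); (2, 1, 1, 1); (0, 0, 0, 1))


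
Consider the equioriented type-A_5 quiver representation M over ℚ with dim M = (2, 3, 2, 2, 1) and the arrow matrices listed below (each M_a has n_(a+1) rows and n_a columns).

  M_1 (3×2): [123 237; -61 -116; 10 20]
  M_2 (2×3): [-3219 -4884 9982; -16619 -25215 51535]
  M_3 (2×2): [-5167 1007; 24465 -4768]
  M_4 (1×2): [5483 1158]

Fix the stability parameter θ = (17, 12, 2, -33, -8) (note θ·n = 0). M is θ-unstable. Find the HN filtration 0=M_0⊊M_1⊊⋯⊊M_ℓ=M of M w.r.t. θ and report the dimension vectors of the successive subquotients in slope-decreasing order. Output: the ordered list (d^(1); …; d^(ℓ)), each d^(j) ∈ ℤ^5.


Barcode: M ≅ I[1,4], I[1,5], I[2,2]. HN layers by μ_θ (3 steps, strictly decreasing):
  μ^(1)=12; μ^(2)=-1/2; μ^(3)=-2

((0, 1, 0, 0, 0); (1, 1, 1, 1, 0); (1, 1, 1, 1, 1))


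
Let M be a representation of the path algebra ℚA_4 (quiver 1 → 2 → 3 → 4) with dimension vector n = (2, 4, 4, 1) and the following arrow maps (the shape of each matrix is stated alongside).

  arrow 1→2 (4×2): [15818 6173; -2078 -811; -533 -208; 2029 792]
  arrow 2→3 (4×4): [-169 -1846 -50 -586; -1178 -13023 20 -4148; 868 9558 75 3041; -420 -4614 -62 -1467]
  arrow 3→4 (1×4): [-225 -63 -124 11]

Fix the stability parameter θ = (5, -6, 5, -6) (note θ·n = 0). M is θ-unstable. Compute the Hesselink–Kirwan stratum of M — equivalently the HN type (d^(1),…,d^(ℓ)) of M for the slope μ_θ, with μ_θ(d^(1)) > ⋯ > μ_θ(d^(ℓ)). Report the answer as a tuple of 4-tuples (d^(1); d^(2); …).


Barcode: M ≅ I[1,3], I[1,4], I[2,3]^2. HN layers by μ_θ (3 steps, strictly decreasing):
  μ^(1)=5; μ^(2)=-1/2; μ^(3)=-6

((0, 0, 3, 0); (2, 2, 1, 1); (0, 2, 0, 0))


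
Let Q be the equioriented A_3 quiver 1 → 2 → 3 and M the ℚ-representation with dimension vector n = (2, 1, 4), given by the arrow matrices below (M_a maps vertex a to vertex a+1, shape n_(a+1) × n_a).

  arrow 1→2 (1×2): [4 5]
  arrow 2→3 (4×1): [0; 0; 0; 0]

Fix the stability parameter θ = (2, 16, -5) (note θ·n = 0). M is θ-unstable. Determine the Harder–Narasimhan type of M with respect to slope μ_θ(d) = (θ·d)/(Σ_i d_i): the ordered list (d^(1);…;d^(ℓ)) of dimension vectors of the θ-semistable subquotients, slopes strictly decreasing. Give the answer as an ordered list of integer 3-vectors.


Via rank(M_{q-1}∘⋯∘M_p): M ≅ I[1,1], I[1,2], I[3,3]^4.
μ_θ-semistable layers: μ^(1)=16; μ^(2)=2; μ^(3)=-5

((0, 1, 0); (2, 0, 0); (0, 0, 4))


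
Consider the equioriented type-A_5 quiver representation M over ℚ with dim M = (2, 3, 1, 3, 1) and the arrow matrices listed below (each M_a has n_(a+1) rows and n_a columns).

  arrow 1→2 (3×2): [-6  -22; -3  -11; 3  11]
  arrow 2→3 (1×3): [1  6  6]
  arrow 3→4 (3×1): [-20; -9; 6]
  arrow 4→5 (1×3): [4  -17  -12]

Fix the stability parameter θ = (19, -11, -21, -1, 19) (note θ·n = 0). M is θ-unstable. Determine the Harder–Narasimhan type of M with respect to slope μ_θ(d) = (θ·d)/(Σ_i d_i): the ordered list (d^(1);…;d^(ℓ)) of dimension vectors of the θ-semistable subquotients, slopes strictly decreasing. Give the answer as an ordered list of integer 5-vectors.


Interval decomposition of M: I[1,1], I[1,5], I[2,2]^2, I[4,4]^2.
HN type (ℓ=4): μ^(1)=19; μ^(2)=-1; μ^(3)=-13/3; μ^(4)=-11

((1, 0, 0, 0, 1); (0, 0, 0, 3, 0); (1, 1, 1, 0, 0); (0, 2, 0, 0, 0))


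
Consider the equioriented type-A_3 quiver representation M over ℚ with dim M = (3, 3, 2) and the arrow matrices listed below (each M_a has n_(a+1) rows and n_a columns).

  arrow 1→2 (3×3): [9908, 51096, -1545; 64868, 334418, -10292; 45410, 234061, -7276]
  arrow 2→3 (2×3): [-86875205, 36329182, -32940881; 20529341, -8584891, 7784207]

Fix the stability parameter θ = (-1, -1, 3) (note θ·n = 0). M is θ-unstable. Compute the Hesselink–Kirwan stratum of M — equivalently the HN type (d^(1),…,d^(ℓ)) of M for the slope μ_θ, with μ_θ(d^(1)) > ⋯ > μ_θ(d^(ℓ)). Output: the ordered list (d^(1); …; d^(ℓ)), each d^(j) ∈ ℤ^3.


Barcode: M ≅ I[1,1], I[1,2], I[1,3], I[2,3]. HN layers by μ_θ (2 steps, strictly decreasing):
  μ^(1)=3; μ^(2)=-1

((0, 0, 2); (3, 3, 0))


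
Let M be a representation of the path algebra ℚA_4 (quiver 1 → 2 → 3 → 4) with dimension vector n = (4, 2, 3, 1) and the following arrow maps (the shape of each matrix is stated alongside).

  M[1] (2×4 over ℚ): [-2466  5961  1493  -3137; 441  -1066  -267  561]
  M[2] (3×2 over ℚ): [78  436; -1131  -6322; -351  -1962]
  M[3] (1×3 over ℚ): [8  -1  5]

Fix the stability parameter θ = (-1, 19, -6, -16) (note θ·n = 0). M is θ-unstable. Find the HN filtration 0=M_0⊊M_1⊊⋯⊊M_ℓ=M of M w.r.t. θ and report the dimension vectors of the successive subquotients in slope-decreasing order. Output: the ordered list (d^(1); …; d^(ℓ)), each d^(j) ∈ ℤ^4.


Interval decomposition of M: I[1,1]^2, I[1,2], I[1,3], I[3,3], I[3,4].
HN type (ℓ=5): μ^(1)=19; μ^(2)=13/2; μ^(3)=-1; μ^(4)=-6; μ^(5)=-11

((0, 1, 0, 0); (0, 1, 1, 0); (4, 0, 0, 0); (0, 0, 1, 0); (0, 0, 1, 1))


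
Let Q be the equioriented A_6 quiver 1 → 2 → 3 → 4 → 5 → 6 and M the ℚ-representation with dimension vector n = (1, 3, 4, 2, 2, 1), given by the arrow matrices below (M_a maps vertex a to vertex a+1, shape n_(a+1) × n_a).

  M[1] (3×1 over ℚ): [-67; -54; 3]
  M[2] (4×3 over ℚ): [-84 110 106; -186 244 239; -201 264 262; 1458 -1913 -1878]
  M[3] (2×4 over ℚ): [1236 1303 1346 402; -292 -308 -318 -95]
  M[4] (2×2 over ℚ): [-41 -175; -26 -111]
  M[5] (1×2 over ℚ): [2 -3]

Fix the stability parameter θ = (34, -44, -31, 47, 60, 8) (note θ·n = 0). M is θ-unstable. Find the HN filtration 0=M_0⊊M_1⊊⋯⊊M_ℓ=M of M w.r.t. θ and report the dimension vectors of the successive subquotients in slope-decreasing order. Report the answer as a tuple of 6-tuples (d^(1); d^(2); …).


Interval decomposition of M: I[1,5], I[2,3], I[2,6], I[3,3].
HN type (ℓ=6): μ^(1)=60; μ^(2)=47; μ^(3)=115/3; μ^(4)=-41/3; μ^(5)=-31; μ^(6)=-44

((0, 0, 0, 0, 1, 0); (0, 0, 0, 1, 0, 0); (0, 0, 0, 1, 1, 1); (1, 1, 1, 0, 0, 0); (0, 0, 3, 0, 0, 0); (0, 2, 0, 0, 0, 0))


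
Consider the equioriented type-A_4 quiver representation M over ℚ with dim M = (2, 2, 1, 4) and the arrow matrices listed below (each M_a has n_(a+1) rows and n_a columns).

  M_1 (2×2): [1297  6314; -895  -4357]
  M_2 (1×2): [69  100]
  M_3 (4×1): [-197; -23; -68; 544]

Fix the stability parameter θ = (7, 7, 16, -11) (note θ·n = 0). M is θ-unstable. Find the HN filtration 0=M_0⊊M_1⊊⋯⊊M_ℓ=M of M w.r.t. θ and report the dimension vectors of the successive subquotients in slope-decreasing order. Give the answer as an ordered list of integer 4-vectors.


Via rank(M_{q-1}∘⋯∘M_p): M ≅ I[1,2], I[1,4], I[4,4]^3.
μ_θ-semistable layers: μ^(1)=7; μ^(2)=19/4; μ^(3)=-11

((1, 1, 0, 0); (1, 1, 1, 1); (0, 0, 0, 3))


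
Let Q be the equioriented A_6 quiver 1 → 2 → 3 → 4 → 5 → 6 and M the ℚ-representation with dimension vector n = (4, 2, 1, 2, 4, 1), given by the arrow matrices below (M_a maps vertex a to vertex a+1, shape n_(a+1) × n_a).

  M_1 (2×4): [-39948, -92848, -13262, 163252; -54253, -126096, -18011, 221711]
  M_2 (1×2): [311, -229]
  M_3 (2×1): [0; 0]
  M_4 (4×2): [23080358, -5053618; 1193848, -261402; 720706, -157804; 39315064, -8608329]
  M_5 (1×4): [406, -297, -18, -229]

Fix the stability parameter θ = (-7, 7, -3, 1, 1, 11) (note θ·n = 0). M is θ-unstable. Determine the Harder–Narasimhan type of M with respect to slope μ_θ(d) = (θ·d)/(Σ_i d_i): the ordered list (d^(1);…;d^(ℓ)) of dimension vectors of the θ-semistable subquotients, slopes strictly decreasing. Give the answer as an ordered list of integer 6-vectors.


Via rank(M_{q-1}∘⋯∘M_p): M ≅ I[1,1]^2, I[1,2], I[1,3], I[4,5], I[4,6], I[5,5]^2.
μ_θ-semistable layers: μ^(1)=11; μ^(2)=7; μ^(3)=2; μ^(4)=1; μ^(5)=-7

((0, 0, 0, 0, 0, 1); (0, 1, 0, 0, 0, 0); (0, 1, 1, 0, 0, 0); (0, 0, 0, 2, 4, 0); (4, 0, 0, 0, 0, 0))


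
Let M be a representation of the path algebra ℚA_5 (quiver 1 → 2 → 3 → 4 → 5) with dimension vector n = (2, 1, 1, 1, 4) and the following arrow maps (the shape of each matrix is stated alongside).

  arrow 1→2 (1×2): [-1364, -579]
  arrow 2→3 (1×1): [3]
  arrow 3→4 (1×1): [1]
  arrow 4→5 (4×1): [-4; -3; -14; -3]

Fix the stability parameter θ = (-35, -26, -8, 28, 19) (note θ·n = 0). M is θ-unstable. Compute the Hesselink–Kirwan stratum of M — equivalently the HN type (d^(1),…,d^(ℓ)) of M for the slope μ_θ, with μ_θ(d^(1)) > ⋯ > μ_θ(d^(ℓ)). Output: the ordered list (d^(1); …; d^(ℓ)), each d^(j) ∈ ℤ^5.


Barcode: M ≅ I[1,1], I[1,5], I[5,5]^3. HN layers by μ_θ (5 steps, strictly decreasing):
  μ^(1)=47/2; μ^(2)=19; μ^(3)=-8; μ^(4)=-26; μ^(5)=-35

((0, 0, 0, 1, 1); (0, 0, 0, 0, 3); (0, 0, 1, 0, 0); (0, 1, 0, 0, 0); (2, 0, 0, 0, 0))


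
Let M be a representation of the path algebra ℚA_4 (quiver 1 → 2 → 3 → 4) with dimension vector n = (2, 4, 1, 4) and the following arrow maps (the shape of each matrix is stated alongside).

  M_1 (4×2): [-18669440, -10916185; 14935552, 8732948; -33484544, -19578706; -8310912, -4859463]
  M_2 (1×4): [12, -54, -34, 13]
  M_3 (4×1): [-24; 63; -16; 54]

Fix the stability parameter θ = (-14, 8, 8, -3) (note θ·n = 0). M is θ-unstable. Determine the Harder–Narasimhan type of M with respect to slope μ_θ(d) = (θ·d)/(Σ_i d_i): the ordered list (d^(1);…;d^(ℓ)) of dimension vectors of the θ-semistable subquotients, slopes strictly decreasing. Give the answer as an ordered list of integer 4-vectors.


Via rank(M_{q-1}∘⋯∘M_p): M ≅ I[1,1], I[1,4], I[2,2]^3, I[4,4]^3.
μ_θ-semistable layers: μ^(1)=8; μ^(2)=13/3; μ^(3)=-3; μ^(4)=-14

((0, 3, 0, 0); (0, 1, 1, 1); (0, 0, 0, 3); (2, 0, 0, 0))


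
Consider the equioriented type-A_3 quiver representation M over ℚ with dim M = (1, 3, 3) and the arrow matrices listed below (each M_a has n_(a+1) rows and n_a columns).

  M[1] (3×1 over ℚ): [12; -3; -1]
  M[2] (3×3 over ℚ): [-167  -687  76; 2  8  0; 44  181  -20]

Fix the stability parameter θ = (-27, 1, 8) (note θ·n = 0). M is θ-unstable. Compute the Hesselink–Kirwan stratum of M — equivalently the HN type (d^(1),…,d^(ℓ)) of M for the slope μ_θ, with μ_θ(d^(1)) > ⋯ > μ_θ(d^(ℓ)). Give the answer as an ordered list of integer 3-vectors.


Interval decomposition of M: I[1,3], I[2,2], I[2,3], I[3,3].
HN type (ℓ=3): μ^(1)=8; μ^(2)=1; μ^(3)=-27

((0, 0, 3); (0, 3, 0); (1, 0, 0))


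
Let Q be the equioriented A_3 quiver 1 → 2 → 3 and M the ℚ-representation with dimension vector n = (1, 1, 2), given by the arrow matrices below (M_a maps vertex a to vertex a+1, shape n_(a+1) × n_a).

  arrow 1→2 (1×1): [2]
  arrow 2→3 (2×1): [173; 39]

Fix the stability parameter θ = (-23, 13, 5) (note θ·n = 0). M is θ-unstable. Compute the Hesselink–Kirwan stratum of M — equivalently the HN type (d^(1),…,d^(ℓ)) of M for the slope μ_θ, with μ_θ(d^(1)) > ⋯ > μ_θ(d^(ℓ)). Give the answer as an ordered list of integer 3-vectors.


Via rank(M_{q-1}∘⋯∘M_p): M ≅ I[1,3], I[3,3].
μ_θ-semistable layers: μ^(1)=9; μ^(2)=5; μ^(3)=-23

((0, 1, 1); (0, 0, 1); (1, 0, 0))


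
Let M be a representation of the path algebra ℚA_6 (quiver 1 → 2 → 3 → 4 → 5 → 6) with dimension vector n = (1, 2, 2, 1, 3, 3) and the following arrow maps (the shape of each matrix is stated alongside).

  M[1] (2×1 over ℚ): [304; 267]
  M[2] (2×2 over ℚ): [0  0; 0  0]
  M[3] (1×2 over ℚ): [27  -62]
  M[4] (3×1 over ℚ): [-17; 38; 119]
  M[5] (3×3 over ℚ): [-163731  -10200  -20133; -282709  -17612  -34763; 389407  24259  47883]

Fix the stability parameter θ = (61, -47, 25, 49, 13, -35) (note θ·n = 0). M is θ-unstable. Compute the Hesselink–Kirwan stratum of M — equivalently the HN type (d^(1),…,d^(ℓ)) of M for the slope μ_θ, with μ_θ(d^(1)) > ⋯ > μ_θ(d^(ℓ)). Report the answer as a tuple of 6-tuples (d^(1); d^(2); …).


Via rank(M_{q-1}∘⋯∘M_p): M ≅ I[1,2], I[2,2], I[3,3], I[3,5], I[5,6]^2, I[6,6].
μ_θ-semistable layers: μ^(1)=31; μ^(2)=25; μ^(3)=7; μ^(4)=-11; μ^(5)=-35; μ^(6)=-47

((0, 0, 0, 1, 1, 0); (0, 0, 2, 0, 0, 0); (1, 1, 0, 0, 0, 0); (0, 0, 0, 0, 2, 2); (0, 0, 0, 0, 0, 1); (0, 1, 0, 0, 0, 0))


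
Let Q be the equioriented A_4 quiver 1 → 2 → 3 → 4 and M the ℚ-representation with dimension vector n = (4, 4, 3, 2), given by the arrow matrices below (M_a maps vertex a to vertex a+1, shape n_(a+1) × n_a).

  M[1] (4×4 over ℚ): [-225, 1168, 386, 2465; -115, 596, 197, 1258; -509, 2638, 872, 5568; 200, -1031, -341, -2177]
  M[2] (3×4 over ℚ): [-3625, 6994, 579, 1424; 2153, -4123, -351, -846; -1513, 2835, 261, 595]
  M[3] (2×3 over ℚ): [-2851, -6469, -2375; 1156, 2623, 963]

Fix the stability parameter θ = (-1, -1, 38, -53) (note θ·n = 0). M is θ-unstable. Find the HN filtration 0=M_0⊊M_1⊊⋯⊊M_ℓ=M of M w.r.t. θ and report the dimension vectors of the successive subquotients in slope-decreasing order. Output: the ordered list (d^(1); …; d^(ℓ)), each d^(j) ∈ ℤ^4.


Interval decomposition of M: I[1,2], I[1,3], I[1,4]^2.
HN type (ℓ=3): μ^(1)=38; μ^(2)=-1; μ^(3)=-17/4

((0, 0, 1, 0); (2, 2, 0, 0); (2, 2, 2, 2))


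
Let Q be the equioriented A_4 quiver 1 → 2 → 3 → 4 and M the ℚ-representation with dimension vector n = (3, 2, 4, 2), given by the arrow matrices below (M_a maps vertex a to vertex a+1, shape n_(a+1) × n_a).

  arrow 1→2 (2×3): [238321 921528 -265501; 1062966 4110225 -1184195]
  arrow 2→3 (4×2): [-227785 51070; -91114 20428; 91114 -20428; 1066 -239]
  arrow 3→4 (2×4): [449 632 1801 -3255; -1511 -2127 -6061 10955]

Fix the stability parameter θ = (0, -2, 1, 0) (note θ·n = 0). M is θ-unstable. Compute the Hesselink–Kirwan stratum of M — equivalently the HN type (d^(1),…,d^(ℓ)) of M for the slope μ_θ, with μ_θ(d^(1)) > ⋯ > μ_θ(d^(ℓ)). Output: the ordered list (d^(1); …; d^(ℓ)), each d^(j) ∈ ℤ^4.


Interval decomposition of M: I[1,1], I[1,3], I[1,4], I[3,3], I[3,4].
HN type (ℓ=4): μ^(1)=1; μ^(2)=1/2; μ^(3)=0; μ^(4)=-1

((0, 0, 2, 0); (0, 0, 2, 2); (1, 0, 0, 0); (2, 2, 0, 0))


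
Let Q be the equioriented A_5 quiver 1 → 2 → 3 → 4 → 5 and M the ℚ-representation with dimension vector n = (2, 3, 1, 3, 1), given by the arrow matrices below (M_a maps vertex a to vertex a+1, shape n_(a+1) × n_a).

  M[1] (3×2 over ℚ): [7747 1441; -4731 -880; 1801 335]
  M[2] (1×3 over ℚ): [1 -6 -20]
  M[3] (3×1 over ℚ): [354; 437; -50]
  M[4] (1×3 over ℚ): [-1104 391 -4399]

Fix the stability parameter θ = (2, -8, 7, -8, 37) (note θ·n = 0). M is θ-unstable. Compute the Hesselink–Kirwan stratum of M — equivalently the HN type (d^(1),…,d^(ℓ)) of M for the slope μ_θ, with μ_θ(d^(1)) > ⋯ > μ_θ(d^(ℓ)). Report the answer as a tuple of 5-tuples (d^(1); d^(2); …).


Via rank(M_{q-1}∘⋯∘M_p): M ≅ I[1,2], I[1,5], I[2,2], I[4,4]^2.
μ_θ-semistable layers: μ^(1)=37; μ^(2)=-1/2; μ^(3)=-3; μ^(4)=-8

((0, 0, 0, 0, 1); (0, 0, 1, 1, 0); (2, 2, 0, 0, 0); (0, 1, 0, 2, 0))


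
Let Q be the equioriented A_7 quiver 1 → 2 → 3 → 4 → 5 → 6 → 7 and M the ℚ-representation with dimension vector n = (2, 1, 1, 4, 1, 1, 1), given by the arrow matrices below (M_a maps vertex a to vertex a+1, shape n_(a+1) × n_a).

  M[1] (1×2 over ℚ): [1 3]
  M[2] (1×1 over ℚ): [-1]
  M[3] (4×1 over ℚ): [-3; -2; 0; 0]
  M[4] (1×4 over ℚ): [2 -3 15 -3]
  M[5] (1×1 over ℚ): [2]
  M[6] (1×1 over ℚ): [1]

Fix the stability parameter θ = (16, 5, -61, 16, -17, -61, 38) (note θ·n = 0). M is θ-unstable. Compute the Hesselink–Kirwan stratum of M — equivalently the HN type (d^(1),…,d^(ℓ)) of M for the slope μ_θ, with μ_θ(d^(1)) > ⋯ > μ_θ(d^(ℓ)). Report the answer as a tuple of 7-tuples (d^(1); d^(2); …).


Interval decomposition of M: I[1,1], I[1,4], I[4,4]^2, I[4,7].
HN type (ℓ=4): μ^(1)=38; μ^(2)=16; μ^(3)=-40/3; μ^(4)=-62/3

((0, 0, 0, 0, 0, 0, 1); (1, 0, 0, 3, 0, 0, 0); (1, 1, 1, 0, 0, 0, 0); (0, 0, 0, 1, 1, 1, 0))


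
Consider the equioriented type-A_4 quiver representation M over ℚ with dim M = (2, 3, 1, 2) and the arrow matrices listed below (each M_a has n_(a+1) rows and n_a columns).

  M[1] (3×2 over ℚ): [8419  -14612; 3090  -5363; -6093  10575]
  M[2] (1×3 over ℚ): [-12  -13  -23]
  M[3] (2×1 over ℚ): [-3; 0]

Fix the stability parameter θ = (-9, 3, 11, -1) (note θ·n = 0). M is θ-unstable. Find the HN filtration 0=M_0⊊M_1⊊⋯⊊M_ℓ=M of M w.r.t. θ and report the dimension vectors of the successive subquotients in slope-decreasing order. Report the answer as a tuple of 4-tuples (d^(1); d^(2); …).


Via rank(M_{q-1}∘⋯∘M_p): M ≅ I[1,2], I[1,4], I[2,2], I[4,4].
μ_θ-semistable layers: μ^(1)=5; μ^(2)=3; μ^(3)=-1; μ^(4)=-9

((0, 0, 1, 1); (0, 3, 0, 0); (0, 0, 0, 1); (2, 0, 0, 0))


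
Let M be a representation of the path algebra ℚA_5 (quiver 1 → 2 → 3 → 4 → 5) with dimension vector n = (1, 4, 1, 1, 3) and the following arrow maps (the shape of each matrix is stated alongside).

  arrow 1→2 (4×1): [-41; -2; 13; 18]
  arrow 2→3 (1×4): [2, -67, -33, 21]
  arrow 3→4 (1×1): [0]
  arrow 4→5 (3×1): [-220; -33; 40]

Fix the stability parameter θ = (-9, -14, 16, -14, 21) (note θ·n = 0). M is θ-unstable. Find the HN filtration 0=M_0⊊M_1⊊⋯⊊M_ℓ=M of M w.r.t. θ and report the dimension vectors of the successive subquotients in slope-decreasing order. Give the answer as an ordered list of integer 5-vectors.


Via rank(M_{q-1}∘⋯∘M_p): M ≅ I[1,3], I[2,2]^3, I[4,5], I[5,5]^2.
μ_θ-semistable layers: μ^(1)=21; μ^(2)=16; μ^(3)=-23/2; μ^(4)=-14

((0, 0, 0, 0, 3); (0, 0, 1, 0, 0); (1, 1, 0, 0, 0); (0, 3, 0, 1, 0))


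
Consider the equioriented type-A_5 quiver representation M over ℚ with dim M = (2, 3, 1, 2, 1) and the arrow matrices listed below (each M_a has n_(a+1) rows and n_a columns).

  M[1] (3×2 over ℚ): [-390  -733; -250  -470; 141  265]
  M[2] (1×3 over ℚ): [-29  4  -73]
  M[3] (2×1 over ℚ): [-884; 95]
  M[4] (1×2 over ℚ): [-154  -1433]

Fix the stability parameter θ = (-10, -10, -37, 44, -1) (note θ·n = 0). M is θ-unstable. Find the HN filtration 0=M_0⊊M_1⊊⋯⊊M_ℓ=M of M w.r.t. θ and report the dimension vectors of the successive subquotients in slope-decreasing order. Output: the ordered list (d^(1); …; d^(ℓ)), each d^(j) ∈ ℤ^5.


Interval decomposition of M: I[1,2], I[1,5], I[2,2], I[4,4].
HN type (ℓ=4): μ^(1)=44; μ^(2)=43/2; μ^(3)=-10; μ^(4)=-19

((0, 0, 0, 1, 0); (0, 0, 0, 1, 1); (1, 2, 0, 0, 0); (1, 1, 1, 0, 0))


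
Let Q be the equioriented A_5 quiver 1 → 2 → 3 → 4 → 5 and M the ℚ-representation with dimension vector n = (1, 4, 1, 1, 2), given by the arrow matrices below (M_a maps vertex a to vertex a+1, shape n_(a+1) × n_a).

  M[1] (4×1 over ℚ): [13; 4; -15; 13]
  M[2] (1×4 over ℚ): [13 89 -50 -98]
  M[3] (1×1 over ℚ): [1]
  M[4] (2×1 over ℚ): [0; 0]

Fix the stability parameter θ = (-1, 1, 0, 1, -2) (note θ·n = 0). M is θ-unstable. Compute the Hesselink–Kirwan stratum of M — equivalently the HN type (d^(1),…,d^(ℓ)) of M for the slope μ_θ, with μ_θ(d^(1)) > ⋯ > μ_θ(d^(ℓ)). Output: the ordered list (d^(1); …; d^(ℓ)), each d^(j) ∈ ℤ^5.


Interval decomposition of M: I[1,4], I[2,2]^3, I[5,5]^2.
HN type (ℓ=4): μ^(1)=1; μ^(2)=1/2; μ^(3)=-1; μ^(4)=-2

((0, 3, 0, 1, 0); (0, 1, 1, 0, 0); (1, 0, 0, 0, 0); (0, 0, 0, 0, 2))


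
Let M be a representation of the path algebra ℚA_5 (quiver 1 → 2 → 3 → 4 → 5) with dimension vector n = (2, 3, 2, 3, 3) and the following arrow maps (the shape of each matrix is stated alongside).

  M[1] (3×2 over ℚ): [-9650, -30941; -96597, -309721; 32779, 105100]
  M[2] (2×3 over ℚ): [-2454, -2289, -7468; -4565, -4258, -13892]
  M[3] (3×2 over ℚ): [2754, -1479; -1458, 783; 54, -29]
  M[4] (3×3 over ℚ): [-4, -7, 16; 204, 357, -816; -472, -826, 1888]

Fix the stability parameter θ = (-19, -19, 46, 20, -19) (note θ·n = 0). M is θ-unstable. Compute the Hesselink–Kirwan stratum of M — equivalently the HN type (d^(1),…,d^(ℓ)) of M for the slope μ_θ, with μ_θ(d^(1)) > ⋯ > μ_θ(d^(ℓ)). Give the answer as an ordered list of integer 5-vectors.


Barcode: M ≅ I[1,3], I[1,5], I[2,2], I[4,4]^2, I[5,5]^2. HN layers by μ_θ (4 steps, strictly decreasing):
  μ^(1)=46; μ^(2)=20; μ^(3)=47/3; μ^(4)=-19

((0, 0, 1, 0, 0); (0, 0, 0, 2, 0); (0, 0, 1, 1, 1); (2, 3, 0, 0, 2))


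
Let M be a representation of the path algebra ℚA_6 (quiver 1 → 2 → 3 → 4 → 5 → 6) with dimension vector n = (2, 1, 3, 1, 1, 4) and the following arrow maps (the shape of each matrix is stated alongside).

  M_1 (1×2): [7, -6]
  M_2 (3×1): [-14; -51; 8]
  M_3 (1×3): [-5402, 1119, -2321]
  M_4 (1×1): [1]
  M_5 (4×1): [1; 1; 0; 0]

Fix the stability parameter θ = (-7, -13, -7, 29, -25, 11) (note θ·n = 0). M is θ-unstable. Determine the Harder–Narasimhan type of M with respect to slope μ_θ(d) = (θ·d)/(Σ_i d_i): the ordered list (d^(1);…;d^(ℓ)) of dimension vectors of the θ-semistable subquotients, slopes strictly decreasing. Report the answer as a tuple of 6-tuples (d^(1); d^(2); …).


Interval decomposition of M: I[1,1], I[1,6], I[3,3]^2, I[6,6]^3.
HN type (ℓ=4): μ^(1)=11; μ^(2)=2; μ^(3)=-7; μ^(4)=-10

((0, 0, 0, 0, 0, 4); (0, 0, 0, 1, 1, 0); (1, 0, 3, 0, 0, 0); (1, 1, 0, 0, 0, 0))


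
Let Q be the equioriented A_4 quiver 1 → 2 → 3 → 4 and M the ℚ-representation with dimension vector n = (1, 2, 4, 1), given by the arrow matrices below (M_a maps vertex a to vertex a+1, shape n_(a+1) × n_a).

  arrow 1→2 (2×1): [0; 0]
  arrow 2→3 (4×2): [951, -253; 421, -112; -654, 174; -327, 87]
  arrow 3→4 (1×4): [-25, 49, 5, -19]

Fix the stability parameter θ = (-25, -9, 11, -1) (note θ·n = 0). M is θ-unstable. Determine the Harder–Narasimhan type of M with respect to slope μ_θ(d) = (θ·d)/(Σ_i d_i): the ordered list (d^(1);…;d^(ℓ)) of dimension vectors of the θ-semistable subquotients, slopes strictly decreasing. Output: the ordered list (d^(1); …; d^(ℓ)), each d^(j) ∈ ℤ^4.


Via rank(M_{q-1}∘⋯∘M_p): M ≅ I[1,1], I[2,3], I[2,4], I[3,3]^2.
μ_θ-semistable layers: μ^(1)=11; μ^(2)=5; μ^(3)=-9; μ^(4)=-25

((0, 0, 3, 0); (0, 0, 1, 1); (0, 2, 0, 0); (1, 0, 0, 0))


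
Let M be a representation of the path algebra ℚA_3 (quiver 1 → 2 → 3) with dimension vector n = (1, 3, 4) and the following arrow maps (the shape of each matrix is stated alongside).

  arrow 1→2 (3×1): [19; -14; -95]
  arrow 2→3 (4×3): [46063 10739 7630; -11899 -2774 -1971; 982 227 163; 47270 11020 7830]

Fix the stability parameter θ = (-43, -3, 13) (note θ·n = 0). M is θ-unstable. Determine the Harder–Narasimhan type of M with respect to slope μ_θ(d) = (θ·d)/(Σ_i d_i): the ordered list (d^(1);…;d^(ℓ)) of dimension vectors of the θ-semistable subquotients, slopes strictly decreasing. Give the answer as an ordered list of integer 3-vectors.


Via rank(M_{q-1}∘⋯∘M_p): M ≅ I[1,3], I[2,2], I[2,3], I[3,3]^2.
μ_θ-semistable layers: μ^(1)=13; μ^(2)=-3; μ^(3)=-43

((0, 0, 4); (0, 3, 0); (1, 0, 0))


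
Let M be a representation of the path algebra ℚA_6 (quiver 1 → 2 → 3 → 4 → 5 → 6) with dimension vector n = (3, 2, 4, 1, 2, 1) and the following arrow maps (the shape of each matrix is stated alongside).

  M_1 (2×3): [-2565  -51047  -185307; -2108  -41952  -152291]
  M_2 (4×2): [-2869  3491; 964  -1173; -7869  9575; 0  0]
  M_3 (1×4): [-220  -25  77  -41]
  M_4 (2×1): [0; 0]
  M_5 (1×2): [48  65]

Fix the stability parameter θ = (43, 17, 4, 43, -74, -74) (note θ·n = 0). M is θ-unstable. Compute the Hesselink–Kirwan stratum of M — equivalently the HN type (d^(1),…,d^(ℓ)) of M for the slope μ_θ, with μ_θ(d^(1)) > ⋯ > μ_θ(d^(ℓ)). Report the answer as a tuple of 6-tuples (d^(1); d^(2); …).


Interval decomposition of M: I[1,1], I[1,3], I[1,4], I[3,3]^2, I[5,5], I[5,6].
HN type (ℓ=4): μ^(1)=43; μ^(2)=64/3; μ^(3)=4; μ^(4)=-74

((1, 0, 0, 1, 0, 0); (2, 2, 2, 0, 0, 0); (0, 0, 2, 0, 0, 0); (0, 0, 0, 0, 2, 1))


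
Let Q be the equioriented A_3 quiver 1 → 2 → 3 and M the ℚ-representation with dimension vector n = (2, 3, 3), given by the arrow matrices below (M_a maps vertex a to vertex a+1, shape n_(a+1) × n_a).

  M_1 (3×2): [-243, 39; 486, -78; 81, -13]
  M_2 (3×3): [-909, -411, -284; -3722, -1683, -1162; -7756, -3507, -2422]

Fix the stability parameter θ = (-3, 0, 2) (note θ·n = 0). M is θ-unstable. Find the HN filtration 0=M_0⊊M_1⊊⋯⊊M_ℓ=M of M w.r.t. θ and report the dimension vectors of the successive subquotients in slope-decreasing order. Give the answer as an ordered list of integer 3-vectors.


Interval decomposition of M: I[1,1], I[1,3], I[2,2], I[2,3], I[3,3].
HN type (ℓ=3): μ^(1)=2; μ^(2)=0; μ^(3)=-3

((0, 0, 3); (0, 3, 0); (2, 0, 0))


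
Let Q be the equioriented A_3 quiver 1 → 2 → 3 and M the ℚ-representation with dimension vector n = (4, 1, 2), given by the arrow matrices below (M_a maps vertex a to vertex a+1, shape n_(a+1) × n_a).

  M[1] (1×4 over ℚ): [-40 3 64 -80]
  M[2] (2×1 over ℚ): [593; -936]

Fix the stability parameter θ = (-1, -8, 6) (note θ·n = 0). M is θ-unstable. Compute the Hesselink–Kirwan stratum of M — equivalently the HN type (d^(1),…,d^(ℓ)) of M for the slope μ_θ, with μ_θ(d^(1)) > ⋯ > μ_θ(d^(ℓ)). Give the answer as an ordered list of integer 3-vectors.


Interval decomposition of M: I[1,1]^3, I[1,3], I[3,3].
HN type (ℓ=3): μ^(1)=6; μ^(2)=-1; μ^(3)=-9/2

((0, 0, 2); (3, 0, 0); (1, 1, 0))


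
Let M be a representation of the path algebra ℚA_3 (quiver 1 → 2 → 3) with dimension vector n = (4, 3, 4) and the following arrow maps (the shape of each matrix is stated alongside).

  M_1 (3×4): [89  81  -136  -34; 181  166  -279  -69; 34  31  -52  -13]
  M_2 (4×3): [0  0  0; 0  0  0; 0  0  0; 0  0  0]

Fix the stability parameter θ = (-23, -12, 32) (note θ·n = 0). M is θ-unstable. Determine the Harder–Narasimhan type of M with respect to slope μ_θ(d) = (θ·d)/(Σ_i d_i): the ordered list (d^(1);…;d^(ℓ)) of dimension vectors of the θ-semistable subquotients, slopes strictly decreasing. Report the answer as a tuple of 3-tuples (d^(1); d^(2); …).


Via rank(M_{q-1}∘⋯∘M_p): M ≅ I[1,1], I[1,2]^3, I[3,3]^4.
μ_θ-semistable layers: μ^(1)=32; μ^(2)=-12; μ^(3)=-23

((0, 0, 4); (0, 3, 0); (4, 0, 0))


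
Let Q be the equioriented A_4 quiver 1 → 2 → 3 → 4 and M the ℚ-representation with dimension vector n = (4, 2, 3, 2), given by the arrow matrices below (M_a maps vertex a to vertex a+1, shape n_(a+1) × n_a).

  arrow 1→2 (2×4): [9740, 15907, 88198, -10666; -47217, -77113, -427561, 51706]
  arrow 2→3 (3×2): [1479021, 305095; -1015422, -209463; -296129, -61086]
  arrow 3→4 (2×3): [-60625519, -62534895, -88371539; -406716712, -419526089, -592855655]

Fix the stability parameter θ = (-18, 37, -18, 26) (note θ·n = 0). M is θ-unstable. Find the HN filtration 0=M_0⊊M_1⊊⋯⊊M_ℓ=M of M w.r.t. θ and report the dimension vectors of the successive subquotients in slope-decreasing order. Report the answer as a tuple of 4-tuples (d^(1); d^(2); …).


Barcode: M ≅ I[1,1]^2, I[1,3], I[1,4], I[3,4]. HN layers by μ_θ (3 steps, strictly decreasing):
  μ^(1)=26; μ^(2)=19/2; μ^(3)=-18

((0, 0, 0, 2); (0, 2, 2, 0); (4, 0, 1, 0))


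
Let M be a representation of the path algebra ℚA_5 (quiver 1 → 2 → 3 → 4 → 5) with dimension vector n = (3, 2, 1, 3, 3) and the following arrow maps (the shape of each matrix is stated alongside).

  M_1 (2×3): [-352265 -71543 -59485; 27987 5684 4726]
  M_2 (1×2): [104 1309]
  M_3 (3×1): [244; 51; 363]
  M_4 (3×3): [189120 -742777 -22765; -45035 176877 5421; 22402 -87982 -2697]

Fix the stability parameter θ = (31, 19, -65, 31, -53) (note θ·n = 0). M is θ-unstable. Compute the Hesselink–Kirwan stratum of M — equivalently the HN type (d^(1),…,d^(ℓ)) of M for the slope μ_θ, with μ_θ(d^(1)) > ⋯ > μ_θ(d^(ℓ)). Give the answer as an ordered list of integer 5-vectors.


Via rank(M_{q-1}∘⋯∘M_p): M ≅ I[1,1], I[1,2], I[1,5], I[4,5]^2.
μ_θ-semistable layers: μ^(1)=31; μ^(2)=25; μ^(3)=-37/5; μ^(4)=-11

((1, 0, 0, 0, 0); (1, 1, 0, 0, 0); (1, 1, 1, 1, 1); (0, 0, 0, 2, 2))


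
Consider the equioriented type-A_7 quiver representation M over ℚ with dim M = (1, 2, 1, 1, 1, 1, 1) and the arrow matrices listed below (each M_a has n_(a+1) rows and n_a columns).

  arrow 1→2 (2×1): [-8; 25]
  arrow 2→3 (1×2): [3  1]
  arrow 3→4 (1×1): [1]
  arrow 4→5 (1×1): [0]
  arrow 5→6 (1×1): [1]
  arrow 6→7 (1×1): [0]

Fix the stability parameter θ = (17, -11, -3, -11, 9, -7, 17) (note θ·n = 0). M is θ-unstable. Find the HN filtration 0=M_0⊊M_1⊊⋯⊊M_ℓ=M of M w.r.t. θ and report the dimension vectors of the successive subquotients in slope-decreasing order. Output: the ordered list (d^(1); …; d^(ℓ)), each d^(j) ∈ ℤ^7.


Via rank(M_{q-1}∘⋯∘M_p): M ≅ I[1,4], I[2,2], I[5,6], I[7,7].
μ_θ-semistable layers: μ^(1)=17; μ^(2)=1; μ^(3)=-2; μ^(4)=-11

((0, 0, 0, 0, 0, 0, 1); (0, 0, 0, 0, 1, 1, 0); (1, 1, 1, 1, 0, 0, 0); (0, 1, 0, 0, 0, 0, 0))


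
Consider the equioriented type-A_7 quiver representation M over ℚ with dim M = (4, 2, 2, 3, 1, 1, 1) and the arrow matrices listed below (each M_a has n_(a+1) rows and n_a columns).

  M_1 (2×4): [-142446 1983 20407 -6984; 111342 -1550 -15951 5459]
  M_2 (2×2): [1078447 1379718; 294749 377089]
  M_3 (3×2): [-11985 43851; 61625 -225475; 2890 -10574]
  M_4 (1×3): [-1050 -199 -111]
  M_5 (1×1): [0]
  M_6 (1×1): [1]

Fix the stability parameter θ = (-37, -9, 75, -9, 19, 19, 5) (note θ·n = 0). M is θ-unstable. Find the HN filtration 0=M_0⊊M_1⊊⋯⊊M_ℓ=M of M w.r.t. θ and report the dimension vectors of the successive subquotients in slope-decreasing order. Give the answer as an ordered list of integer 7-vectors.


Interval decomposition of M: I[1,1]^2, I[1,3], I[1,5], I[4,4]^2, I[6,7].
HN type (ℓ=5): μ^(1)=75; μ^(2)=85/3; μ^(3)=12; μ^(4)=-9; μ^(5)=-37

((0, 0, 1, 0, 0, 0, 0); (0, 0, 1, 1, 1, 0, 0); (0, 0, 0, 0, 0, 1, 1); (0, 2, 0, 2, 0, 0, 0); (4, 0, 0, 0, 0, 0, 0))


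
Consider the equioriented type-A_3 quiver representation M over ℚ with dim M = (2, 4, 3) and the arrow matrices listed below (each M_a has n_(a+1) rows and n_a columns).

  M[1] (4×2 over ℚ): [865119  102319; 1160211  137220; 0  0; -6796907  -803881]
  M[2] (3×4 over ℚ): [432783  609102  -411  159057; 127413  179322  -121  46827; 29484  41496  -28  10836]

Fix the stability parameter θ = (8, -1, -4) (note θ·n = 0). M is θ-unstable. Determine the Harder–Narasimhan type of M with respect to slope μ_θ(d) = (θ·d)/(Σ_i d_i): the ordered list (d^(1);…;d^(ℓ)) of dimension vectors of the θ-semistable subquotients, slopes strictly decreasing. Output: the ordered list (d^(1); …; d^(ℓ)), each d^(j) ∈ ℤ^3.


Interval decomposition of M: I[1,2]^2, I[2,2], I[2,3], I[3,3]^2.
HN type (ℓ=4): μ^(1)=7/2; μ^(2)=-1; μ^(3)=-5/2; μ^(4)=-4

((2, 2, 0); (0, 1, 0); (0, 1, 1); (0, 0, 2))


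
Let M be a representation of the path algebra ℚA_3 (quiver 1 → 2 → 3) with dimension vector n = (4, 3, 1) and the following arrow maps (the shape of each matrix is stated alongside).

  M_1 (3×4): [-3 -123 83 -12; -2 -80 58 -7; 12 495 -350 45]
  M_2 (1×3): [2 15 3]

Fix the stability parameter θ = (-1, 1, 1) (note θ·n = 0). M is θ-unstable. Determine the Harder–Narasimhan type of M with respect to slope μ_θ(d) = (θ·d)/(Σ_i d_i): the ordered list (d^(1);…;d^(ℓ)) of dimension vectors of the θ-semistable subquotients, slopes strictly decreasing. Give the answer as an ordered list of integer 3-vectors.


Interval decomposition of M: I[1,1], I[1,2]^2, I[1,3].
HN type (ℓ=2): μ^(1)=1; μ^(2)=-1

((0, 3, 1); (4, 0, 0))


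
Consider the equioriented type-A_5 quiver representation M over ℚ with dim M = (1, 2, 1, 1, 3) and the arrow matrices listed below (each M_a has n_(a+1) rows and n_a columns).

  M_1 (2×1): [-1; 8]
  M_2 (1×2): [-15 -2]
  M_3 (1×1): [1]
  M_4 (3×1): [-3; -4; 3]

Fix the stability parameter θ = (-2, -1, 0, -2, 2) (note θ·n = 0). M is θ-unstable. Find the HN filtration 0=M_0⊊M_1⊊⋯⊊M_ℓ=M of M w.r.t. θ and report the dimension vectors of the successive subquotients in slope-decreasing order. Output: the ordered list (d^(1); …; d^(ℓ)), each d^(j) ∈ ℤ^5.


Via rank(M_{q-1}∘⋯∘M_p): M ≅ I[1,5], I[2,2], I[5,5]^2.
μ_θ-semistable layers: μ^(1)=2; μ^(2)=-1; μ^(3)=-2

((0, 0, 0, 0, 3); (0, 2, 1, 1, 0); (1, 0, 0, 0, 0))


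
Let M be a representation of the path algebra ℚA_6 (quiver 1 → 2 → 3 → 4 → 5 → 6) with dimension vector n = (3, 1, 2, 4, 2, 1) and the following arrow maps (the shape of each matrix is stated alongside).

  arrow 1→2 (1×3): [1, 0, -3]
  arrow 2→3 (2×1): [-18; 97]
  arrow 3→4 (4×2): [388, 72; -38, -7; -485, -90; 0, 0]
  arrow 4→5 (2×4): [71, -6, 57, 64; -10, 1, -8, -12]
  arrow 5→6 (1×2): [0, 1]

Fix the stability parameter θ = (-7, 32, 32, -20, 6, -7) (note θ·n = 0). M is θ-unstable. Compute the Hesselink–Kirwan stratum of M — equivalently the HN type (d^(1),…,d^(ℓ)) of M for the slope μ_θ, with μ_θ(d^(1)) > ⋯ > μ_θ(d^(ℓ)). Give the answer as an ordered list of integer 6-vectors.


Interval decomposition of M: I[1,1]^2, I[1,6], I[3,5], I[4,4]^2.
HN type (ℓ=4): μ^(1)=43/5; μ^(2)=6; μ^(3)=-7; μ^(4)=-20

((0, 1, 1, 1, 1, 1); (0, 0, 1, 1, 1, 0); (3, 0, 0, 0, 0, 0); (0, 0, 0, 2, 0, 0))
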